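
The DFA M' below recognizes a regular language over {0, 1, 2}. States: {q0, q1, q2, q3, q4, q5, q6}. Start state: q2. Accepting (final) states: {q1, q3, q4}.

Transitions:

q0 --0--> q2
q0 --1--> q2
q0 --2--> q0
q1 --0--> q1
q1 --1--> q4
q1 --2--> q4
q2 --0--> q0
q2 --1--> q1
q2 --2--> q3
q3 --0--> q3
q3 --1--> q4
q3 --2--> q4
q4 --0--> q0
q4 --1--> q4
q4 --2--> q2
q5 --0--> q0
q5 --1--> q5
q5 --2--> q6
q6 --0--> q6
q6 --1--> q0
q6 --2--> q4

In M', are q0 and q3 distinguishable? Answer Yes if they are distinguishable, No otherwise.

Yes

States {q5,q6} cannot be reached from the start state, so discard them.
P0 = {q1,q3,q4} | {q0,q2}.
Refine {q1,q3,q4} on symbol 0: members go to different blocks, giving {q1,q3} and {q4}.
Refine {q0,q2} on symbol 1: members go to different blocks, giving {q0} and {q2}.
No further refinement is possible. Final partition (4 blocks): {q1,q3} | {q0} | {q4} | {q2}.
q0 and q3 end up in different blocks, so they are distinguishable. For instance, the string 'ε' is accepted from only q3.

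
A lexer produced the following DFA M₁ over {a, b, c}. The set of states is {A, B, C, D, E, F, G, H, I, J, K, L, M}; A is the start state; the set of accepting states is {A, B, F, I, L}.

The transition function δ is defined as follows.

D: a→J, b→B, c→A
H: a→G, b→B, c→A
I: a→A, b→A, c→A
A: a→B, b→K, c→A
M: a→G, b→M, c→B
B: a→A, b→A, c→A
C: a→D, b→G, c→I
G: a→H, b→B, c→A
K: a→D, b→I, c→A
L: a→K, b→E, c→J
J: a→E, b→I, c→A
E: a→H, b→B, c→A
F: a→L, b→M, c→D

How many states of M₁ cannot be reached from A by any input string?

BFS from A reaches {A, B, D, E, G, H, I, J, K}; the 4 state(s) C, F, L, M are never visited.

4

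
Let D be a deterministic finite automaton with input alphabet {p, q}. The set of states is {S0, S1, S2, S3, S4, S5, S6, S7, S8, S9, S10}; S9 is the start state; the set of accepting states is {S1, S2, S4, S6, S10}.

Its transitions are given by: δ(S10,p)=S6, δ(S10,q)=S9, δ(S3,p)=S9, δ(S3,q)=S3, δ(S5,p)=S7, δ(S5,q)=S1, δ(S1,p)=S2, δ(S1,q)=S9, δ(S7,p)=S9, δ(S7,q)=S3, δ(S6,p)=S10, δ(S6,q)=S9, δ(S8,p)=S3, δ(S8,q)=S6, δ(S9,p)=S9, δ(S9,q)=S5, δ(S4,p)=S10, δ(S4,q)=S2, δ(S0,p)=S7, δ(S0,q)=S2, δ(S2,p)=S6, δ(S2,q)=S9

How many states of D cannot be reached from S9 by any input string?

BFS from S9 reaches {S1, S2, S3, S5, S6, S7, S9, S10}; the 3 state(s) S0, S4, S8 are never visited.

3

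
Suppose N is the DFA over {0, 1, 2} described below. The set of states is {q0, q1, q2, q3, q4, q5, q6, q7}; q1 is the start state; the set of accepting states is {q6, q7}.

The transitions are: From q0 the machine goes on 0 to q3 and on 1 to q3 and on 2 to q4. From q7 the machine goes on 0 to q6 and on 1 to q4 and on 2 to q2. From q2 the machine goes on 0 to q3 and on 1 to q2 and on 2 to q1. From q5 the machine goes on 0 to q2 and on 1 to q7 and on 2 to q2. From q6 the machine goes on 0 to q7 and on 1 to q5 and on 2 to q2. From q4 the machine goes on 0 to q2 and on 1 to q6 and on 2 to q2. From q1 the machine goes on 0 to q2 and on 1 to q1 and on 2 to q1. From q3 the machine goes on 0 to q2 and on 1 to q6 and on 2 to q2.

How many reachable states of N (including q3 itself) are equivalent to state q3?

3

First remove the unreachable states {q0}; 7 states remain.
P0 = {q6,q7} | {q1,q2,q3,q4,q5}.
On input 1, block {q1,q2,q3,q4,q5} splits into {q3,q4,q5} and {q1,q2}.
Refine {q1,q2} on symbol 0: members go to different blocks, giving {q1} and {q2}.
No further refinement is possible. Final partition (4 blocks): {q6,q7} | {q3,q4,q5} | {q1} | {q2}.
The equivalence class containing q3 is {q3,q4,q5}, of size 3.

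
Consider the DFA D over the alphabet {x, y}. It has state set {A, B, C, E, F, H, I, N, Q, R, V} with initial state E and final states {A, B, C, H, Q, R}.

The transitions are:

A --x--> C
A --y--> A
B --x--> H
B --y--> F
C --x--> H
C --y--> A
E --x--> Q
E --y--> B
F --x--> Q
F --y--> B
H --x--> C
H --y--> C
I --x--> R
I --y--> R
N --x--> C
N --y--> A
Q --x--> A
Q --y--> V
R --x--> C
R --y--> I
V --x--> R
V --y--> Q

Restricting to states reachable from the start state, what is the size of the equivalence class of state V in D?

4

Reachable states from the start: {A,B,C,E,F,H,I,Q,R,V}. Unreachable: {N} — drop them.
Initial partition by acceptance: {A,B,C,H,Q,R} | {E,F,I,V}.
Split {A,B,C,H,Q,R} by δ(·,y) → {B,Q,R} and {A,C,H}.
Stable partition: {B,Q,R} | {E,F,I,V} | {A,C,H} — 3 equivalence classes.
State V belongs to the block {E,F,I,V}, which has 4 states.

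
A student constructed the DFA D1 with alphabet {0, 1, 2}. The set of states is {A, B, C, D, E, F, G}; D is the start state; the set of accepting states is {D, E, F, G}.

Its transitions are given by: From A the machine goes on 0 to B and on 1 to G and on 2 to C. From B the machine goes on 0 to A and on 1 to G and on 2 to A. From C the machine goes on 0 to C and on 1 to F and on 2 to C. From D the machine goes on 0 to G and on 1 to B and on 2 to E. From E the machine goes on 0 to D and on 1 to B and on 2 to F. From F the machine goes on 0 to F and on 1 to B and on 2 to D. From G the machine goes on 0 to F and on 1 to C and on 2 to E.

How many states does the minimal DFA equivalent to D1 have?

All states are reachable from the start state.
P0 = {D,E,F,G} | {A,B,C}.
No further refinement is possible. Final partition (2 blocks): {D,E,F,G} | {A,B,C}.

2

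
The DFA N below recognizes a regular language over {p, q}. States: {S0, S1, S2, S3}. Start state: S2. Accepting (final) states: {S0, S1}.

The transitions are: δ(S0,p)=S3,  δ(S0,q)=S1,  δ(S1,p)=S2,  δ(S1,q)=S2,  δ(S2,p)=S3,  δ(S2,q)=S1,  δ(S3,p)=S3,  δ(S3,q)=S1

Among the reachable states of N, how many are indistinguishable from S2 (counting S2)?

2

First remove the unreachable states {S0}; 3 states remain.
P0 = {S1} | {S2,S3}.
Stable partition: {S1} | {S2,S3} — 2 equivalence classes.
State S2 belongs to the block {S2,S3}, which has 2 states.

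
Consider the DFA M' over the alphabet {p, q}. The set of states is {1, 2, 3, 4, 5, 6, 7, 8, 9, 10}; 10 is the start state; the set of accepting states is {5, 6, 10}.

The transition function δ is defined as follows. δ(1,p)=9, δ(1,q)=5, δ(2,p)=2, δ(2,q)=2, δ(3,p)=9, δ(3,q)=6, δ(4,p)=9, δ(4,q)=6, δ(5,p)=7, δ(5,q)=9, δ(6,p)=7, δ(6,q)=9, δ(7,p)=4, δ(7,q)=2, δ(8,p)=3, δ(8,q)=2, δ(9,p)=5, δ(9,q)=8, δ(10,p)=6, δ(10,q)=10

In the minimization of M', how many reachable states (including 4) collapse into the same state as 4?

First remove the unreachable states {1}; 9 states remain.
Initial partition by acceptance: {5,6,10} | {2,3,4,7,8,9}.
On input p, block {5,6,10} splits into {5,6} and {10}.
Refine {2,3,4,7,8,9} on symbol p: members go to different blocks, giving {2,3,4,7,8} and {9}.
On input p, block {2,3,4,7,8} splits into {2,7,8} and {3,4}.
Refine {2,7,8} on symbol p: members go to different blocks, giving {7,8} and {2}.
Stable partition: {5,6} | {7,8} | {10} | {9} | {3,4} | {2} — 6 equivalence classes.
The equivalence class containing 4 is {3,4}, of size 2.

2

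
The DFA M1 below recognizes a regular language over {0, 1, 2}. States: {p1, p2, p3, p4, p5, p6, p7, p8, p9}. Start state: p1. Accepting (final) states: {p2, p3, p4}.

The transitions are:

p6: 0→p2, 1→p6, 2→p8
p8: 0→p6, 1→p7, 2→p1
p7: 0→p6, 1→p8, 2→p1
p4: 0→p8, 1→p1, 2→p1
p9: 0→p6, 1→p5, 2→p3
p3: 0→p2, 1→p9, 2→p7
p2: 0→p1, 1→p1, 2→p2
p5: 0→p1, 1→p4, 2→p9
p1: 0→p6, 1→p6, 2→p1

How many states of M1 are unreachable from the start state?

No path from p1 leads to p3, p4, p5, p9; the other 5 states are all reachable.

4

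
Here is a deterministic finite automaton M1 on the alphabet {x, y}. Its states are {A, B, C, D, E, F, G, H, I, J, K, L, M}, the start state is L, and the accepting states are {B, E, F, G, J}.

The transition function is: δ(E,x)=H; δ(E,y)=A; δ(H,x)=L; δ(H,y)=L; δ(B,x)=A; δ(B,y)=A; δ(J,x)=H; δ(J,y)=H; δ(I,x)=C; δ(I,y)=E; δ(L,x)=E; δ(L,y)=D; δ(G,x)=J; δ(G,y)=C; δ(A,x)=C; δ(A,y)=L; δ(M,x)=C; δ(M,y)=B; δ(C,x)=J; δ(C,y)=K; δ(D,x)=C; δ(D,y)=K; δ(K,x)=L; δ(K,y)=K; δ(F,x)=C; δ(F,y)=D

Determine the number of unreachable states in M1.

5

Starting at L and following transitions, the reachable set is {A, C, D, E, H, J, K, L}. That leaves B, F, G, I, M unreachable — 5 in total.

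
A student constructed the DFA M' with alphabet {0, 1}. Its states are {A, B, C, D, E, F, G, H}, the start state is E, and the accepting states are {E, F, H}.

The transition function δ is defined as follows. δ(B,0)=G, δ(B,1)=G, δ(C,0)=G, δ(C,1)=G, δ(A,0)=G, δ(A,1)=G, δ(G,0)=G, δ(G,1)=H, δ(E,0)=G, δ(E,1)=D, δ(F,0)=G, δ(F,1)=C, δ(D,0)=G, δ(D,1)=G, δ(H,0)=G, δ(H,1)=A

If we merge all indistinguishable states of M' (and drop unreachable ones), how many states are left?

3

Reachable states from the start: {A,D,E,G,H}. Unreachable: {B,C,F} — drop them.
Start with accepting vs non-accepting: {E,H} | {A,D,G}.
Refine {A,D,G} on symbol 1: members go to different blocks, giving {A,D} and {G}.
The partition is now stable with 3 blocks: {E,H} | {A,D} | {G}.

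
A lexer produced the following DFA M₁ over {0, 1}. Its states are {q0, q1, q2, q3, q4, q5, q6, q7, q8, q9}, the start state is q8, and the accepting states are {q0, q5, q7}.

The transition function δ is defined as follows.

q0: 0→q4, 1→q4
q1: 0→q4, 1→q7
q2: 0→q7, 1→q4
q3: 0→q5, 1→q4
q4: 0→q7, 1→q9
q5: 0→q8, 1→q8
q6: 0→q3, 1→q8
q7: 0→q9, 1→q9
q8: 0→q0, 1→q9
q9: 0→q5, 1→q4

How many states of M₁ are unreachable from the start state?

Starting at q8 and following transitions, the reachable set is {q0, q4, q5, q7, q8, q9}. That leaves q1, q2, q3, q6 unreachable — 4 in total.

4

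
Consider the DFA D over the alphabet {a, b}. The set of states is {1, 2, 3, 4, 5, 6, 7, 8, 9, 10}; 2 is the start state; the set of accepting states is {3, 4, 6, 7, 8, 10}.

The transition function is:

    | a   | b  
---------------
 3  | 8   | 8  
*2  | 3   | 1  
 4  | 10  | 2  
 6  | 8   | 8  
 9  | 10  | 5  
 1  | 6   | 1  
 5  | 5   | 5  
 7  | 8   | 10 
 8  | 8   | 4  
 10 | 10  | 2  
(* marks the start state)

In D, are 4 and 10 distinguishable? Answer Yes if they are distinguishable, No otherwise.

No

States {5,7,9} cannot be reached from the start state, so discard them.
Start with accepting vs non-accepting: {3,4,6,8,10} | {1,2}.
On input b, block {3,4,6,8,10} splits into {3,6,8} and {4,10}.
On input b, block {3,6,8} splits into {3,6} and {8}.
No further refinement is possible. Final partition (4 blocks): {3,6} | {1,2} | {4,10} | {8}.
4 and 10 lie in the same block of the stable partition, so they are equivalent — no string distinguishes them.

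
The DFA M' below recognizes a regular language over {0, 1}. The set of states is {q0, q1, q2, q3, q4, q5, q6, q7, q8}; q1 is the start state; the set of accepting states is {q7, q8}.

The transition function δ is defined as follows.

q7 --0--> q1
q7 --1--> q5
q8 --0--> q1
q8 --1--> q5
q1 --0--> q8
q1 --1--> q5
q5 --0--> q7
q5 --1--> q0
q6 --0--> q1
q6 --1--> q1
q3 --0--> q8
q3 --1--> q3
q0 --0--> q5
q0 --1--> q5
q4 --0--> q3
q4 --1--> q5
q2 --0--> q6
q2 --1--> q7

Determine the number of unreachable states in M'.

Starting at q1 and following transitions, the reachable set is {q0, q1, q5, q7, q8}. That leaves q2, q3, q4, q6 unreachable — 4 in total.

4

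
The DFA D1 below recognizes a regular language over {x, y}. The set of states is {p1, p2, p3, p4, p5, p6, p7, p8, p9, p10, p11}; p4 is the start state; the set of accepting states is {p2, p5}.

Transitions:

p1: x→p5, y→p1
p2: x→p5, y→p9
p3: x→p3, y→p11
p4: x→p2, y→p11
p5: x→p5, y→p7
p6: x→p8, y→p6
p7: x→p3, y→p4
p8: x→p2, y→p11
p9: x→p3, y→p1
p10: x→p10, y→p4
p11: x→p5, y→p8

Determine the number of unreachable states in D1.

2

BFS from p4 reaches {p1, p2, p3, p4, p5, p7, p8, p9, p11}; the 2 state(s) p6, p10 are never visited.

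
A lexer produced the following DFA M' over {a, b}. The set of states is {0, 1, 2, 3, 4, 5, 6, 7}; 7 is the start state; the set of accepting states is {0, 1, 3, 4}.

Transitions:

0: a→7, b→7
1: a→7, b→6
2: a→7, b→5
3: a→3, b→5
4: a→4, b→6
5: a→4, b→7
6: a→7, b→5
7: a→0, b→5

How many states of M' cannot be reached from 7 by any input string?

No path from 7 leads to 1, 2, 3; the other 5 states are all reachable.

3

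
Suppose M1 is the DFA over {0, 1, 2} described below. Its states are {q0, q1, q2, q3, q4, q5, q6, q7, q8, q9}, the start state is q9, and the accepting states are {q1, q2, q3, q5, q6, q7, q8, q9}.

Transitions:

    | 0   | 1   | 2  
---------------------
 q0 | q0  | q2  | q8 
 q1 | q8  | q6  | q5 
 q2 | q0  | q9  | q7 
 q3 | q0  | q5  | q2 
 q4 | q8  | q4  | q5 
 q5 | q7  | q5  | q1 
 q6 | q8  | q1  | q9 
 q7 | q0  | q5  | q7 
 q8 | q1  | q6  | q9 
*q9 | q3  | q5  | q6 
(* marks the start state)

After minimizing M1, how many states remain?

First remove the unreachable states {q4}; 9 states remain.
Start with accepting vs non-accepting: {q1,q2,q3,q5,q6,q7,q8,q9} | {q0}.
Refine {q1,q2,q3,q5,q6,q7,q8,q9} on symbol 0: members go to different blocks, giving {q1,q5,q6,q8,q9} and {q2,q3,q7}.
On input 0, block {q1,q5,q6,q8,q9} splits into {q1,q6,q8} and {q5,q9}.
The partition is now stable with 4 blocks: {q1,q6,q8} | {q0} | {q2,q3,q7} | {q5,q9}.

4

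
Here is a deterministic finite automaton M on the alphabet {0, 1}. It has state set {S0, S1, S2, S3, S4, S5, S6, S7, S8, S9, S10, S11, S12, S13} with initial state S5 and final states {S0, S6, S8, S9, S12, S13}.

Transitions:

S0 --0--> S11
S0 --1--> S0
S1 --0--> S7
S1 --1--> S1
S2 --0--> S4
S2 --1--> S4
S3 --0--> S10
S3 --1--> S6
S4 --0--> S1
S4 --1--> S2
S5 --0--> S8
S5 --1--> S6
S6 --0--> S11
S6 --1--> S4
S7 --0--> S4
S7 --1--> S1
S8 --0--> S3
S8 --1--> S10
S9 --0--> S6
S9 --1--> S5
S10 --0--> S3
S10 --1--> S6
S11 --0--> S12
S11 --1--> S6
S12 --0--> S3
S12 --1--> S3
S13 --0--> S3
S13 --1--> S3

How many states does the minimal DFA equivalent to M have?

Reachable states from the start: {S1,S2,S3,S4,S5,S6,S7,S8,S10,S11,S12}. Unreachable: {S0,S9,S13} — drop them.
Start with accepting vs non-accepting: {S6,S8,S12} | {S1,S2,S3,S4,S5,S7,S10,S11}.
Split {S1,S2,S3,S4,S5,S7,S10,S11} by δ(·,0) → {S1,S2,S3,S4,S7,S10} and {S5,S11}.
On input 0, block {S6,S8,S12} splits into {S8,S12} and {S6}.
On input 1, block {S1,S2,S3,S4,S7,S10} splits into {S1,S2,S4,S7} and {S3,S10}.
The partition is now stable with 5 blocks: {S8,S12} | {S1,S2,S4,S7} | {S5,S11} | {S6} | {S3,S10}.

5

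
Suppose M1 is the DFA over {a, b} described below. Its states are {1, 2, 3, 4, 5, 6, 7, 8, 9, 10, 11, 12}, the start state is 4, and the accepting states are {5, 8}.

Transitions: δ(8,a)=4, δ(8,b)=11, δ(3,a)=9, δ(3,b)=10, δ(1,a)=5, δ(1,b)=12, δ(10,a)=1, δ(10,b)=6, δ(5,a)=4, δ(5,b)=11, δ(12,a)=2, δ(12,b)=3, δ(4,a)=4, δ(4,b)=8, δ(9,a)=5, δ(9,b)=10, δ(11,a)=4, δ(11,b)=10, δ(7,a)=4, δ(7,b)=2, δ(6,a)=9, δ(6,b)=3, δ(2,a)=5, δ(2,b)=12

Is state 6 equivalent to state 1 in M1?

No

Reachable states from the start: {1,2,3,4,5,6,8,9,10,11,12}. Unreachable: {7} — drop them.
Start with accepting vs non-accepting: {5,8} | {1,2,3,4,6,9,10,11,12}.
Split {1,2,3,4,6,9,10,11,12} by δ(·,a) → {3,4,6,10,11,12} and {1,2,9}.
Refine {3,4,6,10,11,12} on symbol a: members go to different blocks, giving {3,6,10,12} and {4,11}.
Refine {4,11} on symbol b: members go to different blocks, giving {4} and {11}.
No further refinement is possible. Final partition (5 blocks): {5,8} | {3,6,10,12} | {1,2,9} | {4} | {11}.
6 and 1 end up in different blocks, so they are distinguishable. For instance, the string 'a' is accepted from only 1.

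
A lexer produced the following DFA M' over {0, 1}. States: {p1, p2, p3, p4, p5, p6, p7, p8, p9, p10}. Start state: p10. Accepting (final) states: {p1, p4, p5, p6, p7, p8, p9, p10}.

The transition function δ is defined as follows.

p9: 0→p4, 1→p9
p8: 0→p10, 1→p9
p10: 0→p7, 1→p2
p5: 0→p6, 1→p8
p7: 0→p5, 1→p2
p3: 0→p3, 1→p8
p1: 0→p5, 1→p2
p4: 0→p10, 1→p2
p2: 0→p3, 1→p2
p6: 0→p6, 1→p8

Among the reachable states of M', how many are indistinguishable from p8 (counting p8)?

1

Reachable states from the start: {p2,p3,p4,p5,p6,p7,p8,p9,p10}. Unreachable: {p1} — drop them.
Start with accepting vs non-accepting: {p4,p5,p6,p7,p8,p9,p10} | {p2,p3}.
Split {p4,p5,p6,p7,p8,p9,p10} by δ(·,1) → {p5,p6,p8,p9} and {p4,p7,p10}.
Split {p5,p6,p8,p9} by δ(·,0) → {p5,p6} and {p8,p9}.
Split {p2,p3} by δ(·,1) → {p2} and {p3}.
On input 0, block {p4,p7,p10} splits into {p4,p10} and {p7}.
Split {p4,p10} by δ(·,0) → {p4} and {p10}.
Split {p8,p9} by δ(·,0) → {p8} and {p9}.
No further refinement is possible. Final partition (8 blocks): {p5,p6} | {p2} | {p4} | {p8} | {p3} | {p7} | {p10} | {p9}.
The equivalence class containing p8 is {p8}, of size 1.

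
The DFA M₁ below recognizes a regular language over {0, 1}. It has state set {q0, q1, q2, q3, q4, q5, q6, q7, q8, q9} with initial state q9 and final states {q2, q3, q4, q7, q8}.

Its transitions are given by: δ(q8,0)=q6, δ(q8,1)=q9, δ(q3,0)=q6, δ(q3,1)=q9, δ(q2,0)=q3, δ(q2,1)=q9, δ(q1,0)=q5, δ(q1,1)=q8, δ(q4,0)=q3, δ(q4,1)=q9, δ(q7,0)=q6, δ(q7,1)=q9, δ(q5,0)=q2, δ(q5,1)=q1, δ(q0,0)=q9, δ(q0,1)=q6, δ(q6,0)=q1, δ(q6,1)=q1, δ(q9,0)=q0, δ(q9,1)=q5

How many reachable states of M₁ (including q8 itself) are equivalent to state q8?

2

States {q4,q7} cannot be reached from the start state, so discard them.
Initial partition by acceptance: {q2,q3,q8} | {q0,q1,q5,q6,q9}.
Refine {q2,q3,q8} on symbol 0: members go to different blocks, giving {q3,q8} and {q2}.
Split {q0,q1,q5,q6,q9} by δ(·,0) → {q0,q1,q6,q9} and {q5}.
On input 0, block {q0,q1,q6,q9} splits into {q0,q6,q9} and {q1}.
Refine {q0,q6,q9} on symbol 0: members go to different blocks, giving {q0,q9} and {q6}.
Split {q0,q9} by δ(·,1) → {q0} and {q9}.
No further refinement is possible. Final partition (7 blocks): {q3,q8} | {q0} | {q2} | {q5} | {q1} | {q6} | {q9}.
The equivalence class containing q8 is {q3,q8}, of size 2.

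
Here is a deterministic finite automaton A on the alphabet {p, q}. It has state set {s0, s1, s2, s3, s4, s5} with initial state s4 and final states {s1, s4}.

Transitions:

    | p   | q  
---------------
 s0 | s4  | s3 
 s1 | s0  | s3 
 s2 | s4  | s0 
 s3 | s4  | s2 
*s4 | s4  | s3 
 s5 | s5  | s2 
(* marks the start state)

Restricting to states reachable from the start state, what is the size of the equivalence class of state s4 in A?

Reachable states from the start: {s0,s2,s3,s4}. Unreachable: {s1,s5} — drop them.
Start with accepting vs non-accepting: {s4} | {s0,s2,s3}.
Stable partition: {s4} | {s0,s2,s3} — 2 equivalence classes.
The equivalence class containing s4 is {s4}, of size 1.

1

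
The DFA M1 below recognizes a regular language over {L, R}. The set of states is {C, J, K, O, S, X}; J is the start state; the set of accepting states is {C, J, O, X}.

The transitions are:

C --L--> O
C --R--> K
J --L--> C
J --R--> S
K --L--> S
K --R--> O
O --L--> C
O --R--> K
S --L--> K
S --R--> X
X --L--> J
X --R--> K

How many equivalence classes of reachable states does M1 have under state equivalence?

2

Every state is reachable, so we keep all 6.
P0 = {C,J,O,X} | {K,S}.
No further refinement is possible. Final partition (2 blocks): {C,J,O,X} | {K,S}.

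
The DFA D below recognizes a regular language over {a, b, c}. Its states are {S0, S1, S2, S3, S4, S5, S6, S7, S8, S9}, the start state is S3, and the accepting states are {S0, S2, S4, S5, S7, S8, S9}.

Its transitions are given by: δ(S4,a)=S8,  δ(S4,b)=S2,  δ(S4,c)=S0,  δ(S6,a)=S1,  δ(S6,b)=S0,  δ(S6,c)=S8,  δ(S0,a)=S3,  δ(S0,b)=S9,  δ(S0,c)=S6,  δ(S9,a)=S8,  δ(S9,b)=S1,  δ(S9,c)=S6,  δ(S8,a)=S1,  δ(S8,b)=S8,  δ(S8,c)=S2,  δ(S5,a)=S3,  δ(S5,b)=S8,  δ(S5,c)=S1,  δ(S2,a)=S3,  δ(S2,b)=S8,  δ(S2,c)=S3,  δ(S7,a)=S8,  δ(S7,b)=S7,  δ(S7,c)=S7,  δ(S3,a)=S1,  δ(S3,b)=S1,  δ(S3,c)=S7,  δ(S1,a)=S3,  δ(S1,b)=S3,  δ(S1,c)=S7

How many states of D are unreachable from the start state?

BFS from S3 reaches {S1, S2, S3, S7, S8}; the 5 state(s) S0, S4, S5, S6, S9 are never visited.

5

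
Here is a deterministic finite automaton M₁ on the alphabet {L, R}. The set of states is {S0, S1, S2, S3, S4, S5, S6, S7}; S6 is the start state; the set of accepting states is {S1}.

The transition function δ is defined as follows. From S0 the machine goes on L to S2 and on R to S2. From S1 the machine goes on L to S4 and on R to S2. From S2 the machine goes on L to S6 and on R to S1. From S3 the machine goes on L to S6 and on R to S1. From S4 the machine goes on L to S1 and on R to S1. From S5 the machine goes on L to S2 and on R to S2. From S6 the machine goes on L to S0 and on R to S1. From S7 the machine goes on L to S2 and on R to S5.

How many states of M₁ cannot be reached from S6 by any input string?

3

Starting at S6 and following transitions, the reachable set is {S0, S1, S2, S4, S6}. That leaves S3, S5, S7 unreachable — 3 in total.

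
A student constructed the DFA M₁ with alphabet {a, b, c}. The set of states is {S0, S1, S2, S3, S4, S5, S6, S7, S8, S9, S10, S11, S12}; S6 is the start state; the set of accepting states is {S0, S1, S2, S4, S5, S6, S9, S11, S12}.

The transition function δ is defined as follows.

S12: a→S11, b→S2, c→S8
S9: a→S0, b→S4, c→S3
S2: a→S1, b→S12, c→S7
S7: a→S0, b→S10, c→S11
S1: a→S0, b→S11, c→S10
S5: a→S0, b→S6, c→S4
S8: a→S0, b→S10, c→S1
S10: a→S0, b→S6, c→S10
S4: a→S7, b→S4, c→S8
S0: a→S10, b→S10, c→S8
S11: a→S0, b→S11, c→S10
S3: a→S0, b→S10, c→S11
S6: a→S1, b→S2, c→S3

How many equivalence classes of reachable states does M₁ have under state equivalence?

First remove the unreachable states {S4,S5,S9}; 10 states remain.
P0 = {S0,S1,S2,S6,S11,S12} | {S3,S7,S8,S10}.
Refine {S0,S1,S2,S6,S11,S12} on symbol a: members go to different blocks, giving {S1,S2,S6,S11,S12} and {S0}.
Split {S1,S2,S6,S11,S12} by δ(·,a) → {S2,S6,S12} and {S1,S11}.
Split {S3,S7,S8,S10} by δ(·,b) → {S3,S7,S8} and {S10}.
Stable partition: {S2,S6,S12} | {S3,S7,S8} | {S0} | {S1,S11} | {S10} — 5 equivalence classes.

5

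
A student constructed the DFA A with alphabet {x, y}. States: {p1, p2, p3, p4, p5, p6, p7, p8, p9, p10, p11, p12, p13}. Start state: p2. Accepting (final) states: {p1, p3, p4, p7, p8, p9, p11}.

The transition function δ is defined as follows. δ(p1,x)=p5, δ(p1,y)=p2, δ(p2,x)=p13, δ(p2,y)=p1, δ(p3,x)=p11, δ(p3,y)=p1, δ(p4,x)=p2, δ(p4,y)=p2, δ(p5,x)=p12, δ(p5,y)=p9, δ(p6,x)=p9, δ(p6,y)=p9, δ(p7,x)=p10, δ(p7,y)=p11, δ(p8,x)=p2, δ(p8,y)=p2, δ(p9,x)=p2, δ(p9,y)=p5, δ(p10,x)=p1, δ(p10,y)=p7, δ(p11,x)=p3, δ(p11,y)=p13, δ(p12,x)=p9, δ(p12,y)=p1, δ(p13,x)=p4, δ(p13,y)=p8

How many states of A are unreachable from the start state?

5

BFS from p2 reaches {p1, p2, p4, p5, p8, p9, p12, p13}; the 5 state(s) p3, p6, p7, p10, p11 are never visited.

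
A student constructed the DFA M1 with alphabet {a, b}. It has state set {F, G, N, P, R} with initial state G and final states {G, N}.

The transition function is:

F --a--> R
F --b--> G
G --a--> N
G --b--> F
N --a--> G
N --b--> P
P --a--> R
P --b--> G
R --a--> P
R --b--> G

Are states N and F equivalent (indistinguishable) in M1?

No

Initial partition by acceptance: {G,N} | {F,P,R}.
Stable partition: {G,N} | {F,P,R} — 2 equivalence classes.
N and F end up in different blocks, so they are distinguishable. For instance, the string 'ε' is accepted from only N.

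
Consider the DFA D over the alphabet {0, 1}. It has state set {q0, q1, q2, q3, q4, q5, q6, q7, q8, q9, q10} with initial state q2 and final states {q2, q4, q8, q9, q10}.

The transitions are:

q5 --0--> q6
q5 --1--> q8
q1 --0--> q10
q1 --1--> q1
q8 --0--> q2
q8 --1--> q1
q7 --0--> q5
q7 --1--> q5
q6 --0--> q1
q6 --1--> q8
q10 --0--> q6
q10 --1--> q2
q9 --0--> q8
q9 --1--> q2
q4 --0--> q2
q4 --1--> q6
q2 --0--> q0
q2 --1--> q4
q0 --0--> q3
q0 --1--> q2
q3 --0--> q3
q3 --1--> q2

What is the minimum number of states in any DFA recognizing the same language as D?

7

States {q5,q7,q9} cannot be reached from the start state, so discard them.
P0 = {q2,q4,q8,q10} | {q0,q1,q3,q6}.
On input 0, block {q2,q4,q8,q10} splits into {q2,q10} and {q4,q8}.
Refine {q2,q10} on symbol 1: members go to different blocks, giving {q2} and {q10}.
Refine {q0,q1,q3,q6} on symbol 0: members go to different blocks, giving {q0,q3,q6} and {q1}.
On input 0, block {q0,q3,q6} splits into {q0,q3} and {q6}.
Refine {q4,q8} on symbol 1: members go to different blocks, giving {q4} and {q8}.
Stable partition: {q2} | {q0,q3} | {q4} | {q10} | {q1} | {q6} | {q8} — 7 equivalence classes.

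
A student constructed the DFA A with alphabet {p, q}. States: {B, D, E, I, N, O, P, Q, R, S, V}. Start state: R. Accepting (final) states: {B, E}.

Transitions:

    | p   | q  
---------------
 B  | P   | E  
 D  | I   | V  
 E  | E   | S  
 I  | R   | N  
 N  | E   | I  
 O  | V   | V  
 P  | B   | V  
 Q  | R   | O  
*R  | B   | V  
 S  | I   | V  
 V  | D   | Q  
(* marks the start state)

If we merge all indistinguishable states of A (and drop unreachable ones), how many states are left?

Initial partition by acceptance: {B,E} | {D,I,N,O,P,Q,R,S,V}.
Refine {B,E} on symbol p: members go to different blocks, giving {B} and {E}.
Split {D,I,N,O,P,Q,R,S,V} by δ(·,p) → {D,I,O,Q,S,V} and {P,R} and {N}.
Refine {D,I,O,Q,S,V} on symbol p: members go to different blocks, giving {D,O,S,V} and {I,Q}.
On input p, block {D,O,S,V} splits into {O,V} and {D,S}.
Refine {O,V} on symbol p: members go to different blocks, giving {V} and {O}.
Refine {I,Q} on symbol q: members go to different blocks, giving {Q} and {I}.
The partition is now stable with 9 blocks: {B} | {V} | {E} | {P,R} | {N} | {Q} | {D,S} | {O} | {I}.

9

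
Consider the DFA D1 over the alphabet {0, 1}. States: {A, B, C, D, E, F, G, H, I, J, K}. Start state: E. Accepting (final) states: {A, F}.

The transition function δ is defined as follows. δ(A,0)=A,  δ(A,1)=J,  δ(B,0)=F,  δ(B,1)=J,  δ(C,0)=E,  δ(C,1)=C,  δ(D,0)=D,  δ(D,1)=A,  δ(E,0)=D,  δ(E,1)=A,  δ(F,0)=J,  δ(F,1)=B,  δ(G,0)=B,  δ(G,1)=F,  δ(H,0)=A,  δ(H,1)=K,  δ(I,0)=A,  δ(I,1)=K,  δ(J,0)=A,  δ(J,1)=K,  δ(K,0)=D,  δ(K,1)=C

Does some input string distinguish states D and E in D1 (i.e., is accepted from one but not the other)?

Reachable states from the start: {A,C,D,E,J,K}. Unreachable: {B,F,G,H,I} — drop them.
P0 = {A} | {C,D,E,J,K}.
Refine {C,D,E,J,K} on symbol 0: members go to different blocks, giving {C,D,E,K} and {J}.
Refine {C,D,E,K} on symbol 1: members go to different blocks, giving {C,K} and {D,E}.
No further refinement is possible. Final partition (4 blocks): {A} | {C,K} | {J} | {D,E}.
D and E lie in the same block of the stable partition, so they are equivalent — no string distinguishes them.

No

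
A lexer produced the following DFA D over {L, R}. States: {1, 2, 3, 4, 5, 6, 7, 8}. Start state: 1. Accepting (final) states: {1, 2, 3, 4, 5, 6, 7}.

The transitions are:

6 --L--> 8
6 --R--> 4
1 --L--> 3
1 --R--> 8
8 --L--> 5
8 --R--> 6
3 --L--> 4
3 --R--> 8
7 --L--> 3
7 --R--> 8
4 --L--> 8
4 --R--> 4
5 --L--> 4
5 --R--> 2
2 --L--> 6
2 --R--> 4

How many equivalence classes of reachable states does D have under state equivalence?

First remove the unreachable states {7}; 7 states remain.
P0 = {1,2,3,4,5,6} | {8}.
Split {1,2,3,4,5,6} by δ(·,L) → {1,2,3,5} and {4,6}.
Refine {1,2,3,5} on symbol L: members go to different blocks, giving {2,3,5} and {1}.
Split {2,3,5} by δ(·,R) → {2} and {3} and {5}.
Stable partition: {2} | {8} | {4,6} | {1} | {3} | {5} — 6 equivalence classes.

6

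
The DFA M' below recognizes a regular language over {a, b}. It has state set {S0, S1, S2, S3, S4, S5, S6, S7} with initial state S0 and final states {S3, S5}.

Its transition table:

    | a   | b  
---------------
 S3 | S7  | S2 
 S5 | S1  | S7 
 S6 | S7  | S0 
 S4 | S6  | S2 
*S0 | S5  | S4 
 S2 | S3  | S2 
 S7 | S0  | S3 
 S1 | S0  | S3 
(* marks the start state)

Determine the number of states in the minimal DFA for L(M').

All states are reachable from the start state.
Initial partition by acceptance: {S3,S5} | {S0,S1,S2,S4,S6,S7}.
Split {S0,S1,S2,S4,S6,S7} by δ(·,a) → {S1,S4,S6,S7} and {S0,S2}.
Split {S3,S5} by δ(·,b) → {S3} and {S5}.
On input a, block {S1,S4,S6,S7} splits into {S1,S7} and {S4,S6}.
On input a, block {S0,S2} splits into {S0} and {S2}.
Refine {S4,S6} on symbol a: members go to different blocks, giving {S4} and {S6}.
No further refinement is possible. Final partition (7 blocks): {S3} | {S1,S7} | {S0} | {S5} | {S4} | {S2} | {S6}.

7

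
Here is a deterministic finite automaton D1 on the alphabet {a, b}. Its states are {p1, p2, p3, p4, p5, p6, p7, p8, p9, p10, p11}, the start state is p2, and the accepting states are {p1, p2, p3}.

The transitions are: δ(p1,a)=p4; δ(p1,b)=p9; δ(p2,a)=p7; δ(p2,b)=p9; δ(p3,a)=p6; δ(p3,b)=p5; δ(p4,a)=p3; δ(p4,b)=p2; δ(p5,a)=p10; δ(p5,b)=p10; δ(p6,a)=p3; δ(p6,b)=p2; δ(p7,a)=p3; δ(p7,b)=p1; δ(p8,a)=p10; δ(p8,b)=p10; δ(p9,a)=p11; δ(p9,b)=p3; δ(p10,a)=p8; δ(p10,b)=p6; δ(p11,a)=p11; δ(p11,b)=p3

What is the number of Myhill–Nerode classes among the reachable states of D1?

Every state is reachable, so we keep all 11.
Start with accepting vs non-accepting: {p1,p2,p3} | {p4,p5,p6,p7,p8,p9,p10,p11}.
Refine {p4,p5,p6,p7,p8,p9,p10,p11} on symbol a: members go to different blocks, giving {p5,p8,p9,p10,p11} and {p4,p6,p7}.
On input b, block {p5,p8,p9,p10,p11} splits into {p5,p8} and {p9,p11} and {p10}.
Split {p1,p2,p3} by δ(·,b) → {p1,p2} and {p3}.
Stable partition: {p1,p2} | {p5,p8} | {p4,p6,p7} | {p9,p11} | {p10} | {p3} — 6 equivalence classes.

6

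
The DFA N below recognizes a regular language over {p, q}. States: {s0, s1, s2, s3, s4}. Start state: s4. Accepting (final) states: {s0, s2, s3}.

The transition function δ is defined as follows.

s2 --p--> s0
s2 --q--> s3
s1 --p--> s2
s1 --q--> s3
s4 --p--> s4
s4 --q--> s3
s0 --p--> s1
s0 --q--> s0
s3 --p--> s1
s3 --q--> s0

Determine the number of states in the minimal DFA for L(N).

4

P0 = {s0,s2,s3} | {s1,s4}.
Split {s0,s2,s3} by δ(·,p) → {s0,s3} and {s2}.
Split {s1,s4} by δ(·,p) → {s1} and {s4}.
Stable partition: {s0,s3} | {s1} | {s2} | {s4} — 4 equivalence classes.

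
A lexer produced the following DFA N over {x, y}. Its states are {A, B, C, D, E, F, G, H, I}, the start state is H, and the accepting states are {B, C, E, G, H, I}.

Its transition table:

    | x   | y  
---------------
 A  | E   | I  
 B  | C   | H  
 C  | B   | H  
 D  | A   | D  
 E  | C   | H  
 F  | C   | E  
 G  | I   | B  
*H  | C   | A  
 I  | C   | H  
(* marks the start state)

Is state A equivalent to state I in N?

First remove the unreachable states {D,F,G}; 6 states remain.
Start with accepting vs non-accepting: {B,C,E,H,I} | {A}.
Refine {B,C,E,H,I} on symbol y: members go to different blocks, giving {B,C,E,I} and {H}.
Stable partition: {B,C,E,I} | {A} | {H} — 3 equivalence classes.
A and I end up in different blocks, so they are distinguishable. For instance, the string 'ε' is accepted from only I.

No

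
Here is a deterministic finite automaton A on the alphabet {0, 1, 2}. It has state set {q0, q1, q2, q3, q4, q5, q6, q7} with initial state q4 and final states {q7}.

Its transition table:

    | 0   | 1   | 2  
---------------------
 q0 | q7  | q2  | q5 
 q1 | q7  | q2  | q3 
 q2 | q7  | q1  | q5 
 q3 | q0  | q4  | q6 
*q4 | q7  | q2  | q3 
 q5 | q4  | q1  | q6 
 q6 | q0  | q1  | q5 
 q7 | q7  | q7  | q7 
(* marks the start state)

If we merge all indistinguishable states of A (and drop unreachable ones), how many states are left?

Every state is reachable, so we keep all 8.
P0 = {q7} | {q0,q1,q2,q3,q4,q5,q6}.
Refine {q0,q1,q2,q3,q4,q5,q6} on symbol 0: members go to different blocks, giving {q0,q1,q2,q4} and {q3,q5,q6}.
No further refinement is possible. Final partition (3 blocks): {q7} | {q0,q1,q2,q4} | {q3,q5,q6}.

3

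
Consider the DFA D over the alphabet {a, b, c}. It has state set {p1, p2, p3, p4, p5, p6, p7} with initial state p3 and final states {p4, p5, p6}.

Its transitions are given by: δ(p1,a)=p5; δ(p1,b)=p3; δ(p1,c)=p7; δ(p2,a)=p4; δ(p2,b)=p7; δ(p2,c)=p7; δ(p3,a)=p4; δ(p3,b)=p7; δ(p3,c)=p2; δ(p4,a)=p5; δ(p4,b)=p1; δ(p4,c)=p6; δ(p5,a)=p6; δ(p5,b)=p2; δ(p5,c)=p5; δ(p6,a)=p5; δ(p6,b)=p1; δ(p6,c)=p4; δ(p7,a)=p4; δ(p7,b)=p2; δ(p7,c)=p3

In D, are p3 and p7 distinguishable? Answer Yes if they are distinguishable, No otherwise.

No

Start with accepting vs non-accepting: {p4,p5,p6} | {p1,p2,p3,p7}.
Stable partition: {p4,p5,p6} | {p1,p2,p3,p7} — 2 equivalence classes.
p3 and p7 lie in the same block of the stable partition, so they are equivalent — no string distinguishes them.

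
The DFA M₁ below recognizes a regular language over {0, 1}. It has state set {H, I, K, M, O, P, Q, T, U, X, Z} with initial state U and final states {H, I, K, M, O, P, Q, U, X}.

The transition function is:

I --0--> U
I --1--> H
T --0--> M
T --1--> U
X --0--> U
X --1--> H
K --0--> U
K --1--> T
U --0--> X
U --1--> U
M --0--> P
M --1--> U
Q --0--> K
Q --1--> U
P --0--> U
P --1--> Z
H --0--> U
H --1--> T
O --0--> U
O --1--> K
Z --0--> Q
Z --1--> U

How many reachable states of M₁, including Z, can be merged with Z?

States {I,O} cannot be reached from the start state, so discard them.
P0 = {H,K,M,P,Q,U,X} | {T,Z}.
Split {H,K,M,P,Q,U,X} by δ(·,1) → {M,Q,U,X} and {H,K,P}.
Refine {M,Q,U,X} on symbol 0: members go to different blocks, giving {M,Q} and {U,X}.
On input 1, block {U,X} splits into {X} and {U}.
Stable partition: {M,Q} | {T,Z} | {H,K,P} | {X} | {U} — 5 equivalence classes.
The equivalence class containing Z is {T,Z}, of size 2.

2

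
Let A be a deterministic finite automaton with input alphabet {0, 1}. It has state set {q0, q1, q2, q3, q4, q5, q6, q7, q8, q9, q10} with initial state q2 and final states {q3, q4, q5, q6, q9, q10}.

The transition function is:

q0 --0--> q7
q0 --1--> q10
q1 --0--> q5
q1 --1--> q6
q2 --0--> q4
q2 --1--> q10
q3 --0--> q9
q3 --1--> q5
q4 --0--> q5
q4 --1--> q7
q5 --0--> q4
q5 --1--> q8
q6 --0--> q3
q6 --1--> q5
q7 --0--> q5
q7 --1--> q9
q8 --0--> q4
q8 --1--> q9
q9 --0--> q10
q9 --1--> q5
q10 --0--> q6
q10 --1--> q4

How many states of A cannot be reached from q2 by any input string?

No path from q2 leads to q0, q1; the other 9 states are all reachable.

2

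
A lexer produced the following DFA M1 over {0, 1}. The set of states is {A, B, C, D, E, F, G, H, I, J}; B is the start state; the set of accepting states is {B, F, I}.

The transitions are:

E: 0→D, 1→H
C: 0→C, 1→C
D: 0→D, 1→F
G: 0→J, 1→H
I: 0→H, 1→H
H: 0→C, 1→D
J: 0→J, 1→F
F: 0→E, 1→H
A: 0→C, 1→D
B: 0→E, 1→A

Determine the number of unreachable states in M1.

Starting at B and following transitions, the reachable set is {A, B, C, D, E, F, H}. That leaves G, I, J unreachable — 3 in total.

3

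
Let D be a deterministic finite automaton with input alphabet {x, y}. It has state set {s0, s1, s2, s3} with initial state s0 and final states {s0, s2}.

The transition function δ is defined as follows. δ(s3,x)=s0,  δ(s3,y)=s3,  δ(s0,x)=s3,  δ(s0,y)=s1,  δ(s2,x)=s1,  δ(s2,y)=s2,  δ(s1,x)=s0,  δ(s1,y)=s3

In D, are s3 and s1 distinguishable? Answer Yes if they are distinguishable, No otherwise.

No

First remove the unreachable states {s2}; 3 states remain.
Initial partition by acceptance: {s0} | {s1,s3}.
Stable partition: {s0} | {s1,s3} — 2 equivalence classes.
s3 and s1 lie in the same block of the stable partition, so they are equivalent — no string distinguishes them.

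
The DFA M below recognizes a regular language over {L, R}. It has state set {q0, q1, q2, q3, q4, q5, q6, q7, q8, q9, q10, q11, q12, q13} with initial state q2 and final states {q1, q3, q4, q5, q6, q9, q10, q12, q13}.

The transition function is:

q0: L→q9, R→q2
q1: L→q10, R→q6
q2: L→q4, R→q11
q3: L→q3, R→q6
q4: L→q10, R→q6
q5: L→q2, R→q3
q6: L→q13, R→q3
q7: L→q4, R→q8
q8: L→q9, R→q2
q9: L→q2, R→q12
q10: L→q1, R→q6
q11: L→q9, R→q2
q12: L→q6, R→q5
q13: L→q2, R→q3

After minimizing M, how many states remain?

States {q0,q7,q8} cannot be reached from the start state, so discard them.
Initial partition by acceptance: {q1,q3,q4,q5,q6,q9,q10,q12,q13} | {q2,q11}.
Refine {q1,q3,q4,q5,q6,q9,q10,q12,q13} on symbol L: members go to different blocks, giving {q1,q3,q4,q6,q10,q12} and {q5,q9,q13}.
Split {q1,q3,q4,q6,q10,q12} by δ(·,L) → {q1,q3,q4,q10,q12} and {q6}.
Split {q1,q3,q4,q10,q12} by δ(·,L) → {q1,q3,q4,q10} and {q12}.
On input L, block {q2,q11} splits into {q2} and {q11}.
Split {q5,q9,q13} by δ(·,R) → {q5,q13} and {q9}.
The partition is now stable with 7 blocks: {q1,q3,q4,q10} | {q2} | {q5,q13} | {q6} | {q12} | {q11} | {q9}.

7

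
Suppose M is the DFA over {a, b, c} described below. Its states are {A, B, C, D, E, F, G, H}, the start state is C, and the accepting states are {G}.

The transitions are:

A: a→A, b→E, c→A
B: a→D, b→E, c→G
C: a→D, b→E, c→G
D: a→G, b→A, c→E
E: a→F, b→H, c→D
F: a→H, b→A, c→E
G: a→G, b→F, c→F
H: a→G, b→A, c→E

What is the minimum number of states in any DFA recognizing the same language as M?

First remove the unreachable states {B}; 7 states remain.
Start with accepting vs non-accepting: {G} | {A,C,D,E,F,H}.
On input a, block {A,C,D,E,F,H} splits into {A,C,E,F} and {D,H}.
Split {A,C,E,F} by δ(·,a) → {A,E} and {C,F}.
Refine {A,E} on symbol a: members go to different blocks, giving {A} and {E}.
Split {C,F} by δ(·,b) → {C} and {F}.
Stable partition: {G} | {A} | {D,H} | {C} | {E} | {F} — 6 equivalence classes.

6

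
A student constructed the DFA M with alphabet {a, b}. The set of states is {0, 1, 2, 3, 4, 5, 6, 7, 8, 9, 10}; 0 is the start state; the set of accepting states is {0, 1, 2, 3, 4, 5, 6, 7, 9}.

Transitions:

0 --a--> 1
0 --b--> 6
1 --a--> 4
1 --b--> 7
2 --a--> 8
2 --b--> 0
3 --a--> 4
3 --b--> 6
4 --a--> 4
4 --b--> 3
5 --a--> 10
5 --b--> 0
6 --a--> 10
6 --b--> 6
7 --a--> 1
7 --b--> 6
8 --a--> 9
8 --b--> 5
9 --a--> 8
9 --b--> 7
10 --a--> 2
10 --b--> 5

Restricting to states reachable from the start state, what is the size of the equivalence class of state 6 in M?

P0 = {0,1,2,3,4,5,6,7,9} | {8,10}.
Refine {0,1,2,3,4,5,6,7,9} on symbol a: members go to different blocks, giving {0,1,3,4,7} and {2,5,6,9}.
On input b, block {0,1,3,4,7} splits into {0,3,7} and {1,4}.
On input b, block {2,5,6,9} splits into {2,5,9} and {6}.
Stable partition: {0,3,7} | {8,10} | {2,5,9} | {1,4} | {6} — 5 equivalence classes.
State 6 belongs to the block {6}, which has 1 states.

1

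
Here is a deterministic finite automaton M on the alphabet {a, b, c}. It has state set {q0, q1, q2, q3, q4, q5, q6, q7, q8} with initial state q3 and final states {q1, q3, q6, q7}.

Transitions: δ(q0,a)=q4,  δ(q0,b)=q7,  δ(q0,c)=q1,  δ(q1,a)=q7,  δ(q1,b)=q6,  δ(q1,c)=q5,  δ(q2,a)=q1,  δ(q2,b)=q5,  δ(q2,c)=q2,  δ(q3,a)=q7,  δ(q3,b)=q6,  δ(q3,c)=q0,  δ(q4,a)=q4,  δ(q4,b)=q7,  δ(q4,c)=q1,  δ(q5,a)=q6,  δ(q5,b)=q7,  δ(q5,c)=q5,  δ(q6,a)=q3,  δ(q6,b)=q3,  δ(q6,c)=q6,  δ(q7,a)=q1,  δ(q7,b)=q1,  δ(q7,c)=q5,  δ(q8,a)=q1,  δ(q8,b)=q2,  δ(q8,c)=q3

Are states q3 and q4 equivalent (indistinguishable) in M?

No

States {q2,q8} cannot be reached from the start state, so discard them.
Start with accepting vs non-accepting: {q1,q3,q6,q7} | {q0,q4,q5}.
Split {q1,q3,q6,q7} by δ(·,c) → {q1,q3,q7} and {q6}.
Split {q1,q3,q7} by δ(·,b) → {q1,q3} and {q7}.
Split {q0,q4,q5} by δ(·,a) → {q0,q4} and {q5}.
On input c, block {q1,q3} splits into {q1} and {q3}.
No further refinement is possible. Final partition (6 blocks): {q1} | {q0,q4} | {q6} | {q7} | {q5} | {q3}.
q3 and q4 end up in different blocks, so they are distinguishable. For instance, the string 'ε' is accepted from only q3.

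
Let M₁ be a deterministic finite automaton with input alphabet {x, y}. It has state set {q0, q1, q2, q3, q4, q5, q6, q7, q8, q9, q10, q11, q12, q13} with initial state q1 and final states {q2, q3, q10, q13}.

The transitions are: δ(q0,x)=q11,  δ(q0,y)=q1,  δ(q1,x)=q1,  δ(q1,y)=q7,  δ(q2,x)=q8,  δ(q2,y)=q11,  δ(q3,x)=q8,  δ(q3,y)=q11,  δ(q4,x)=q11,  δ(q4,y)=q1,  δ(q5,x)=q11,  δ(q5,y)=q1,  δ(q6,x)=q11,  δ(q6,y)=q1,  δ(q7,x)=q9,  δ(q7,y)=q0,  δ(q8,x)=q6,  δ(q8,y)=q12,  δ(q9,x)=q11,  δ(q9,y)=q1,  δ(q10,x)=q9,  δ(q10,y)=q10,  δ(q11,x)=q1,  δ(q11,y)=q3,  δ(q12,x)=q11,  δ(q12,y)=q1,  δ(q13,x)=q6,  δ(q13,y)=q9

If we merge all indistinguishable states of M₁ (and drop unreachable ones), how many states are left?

5

First remove the unreachable states {q2,q4,q5,q10,q13}; 9 states remain.
Initial partition by acceptance: {q3} | {q0,q1,q6,q7,q8,q9,q11,q12}.
On input y, block {q0,q1,q6,q7,q8,q9,q11,q12} splits into {q0,q1,q6,q7,q8,q9,q12} and {q11}.
Refine {q0,q1,q6,q7,q8,q9,q12} on symbol x: members go to different blocks, giving {q0,q6,q9,q12} and {q1,q7,q8}.
Refine {q1,q7,q8} on symbol x: members go to different blocks, giving {q7,q8} and {q1}.
No further refinement is possible. Final partition (5 blocks): {q3} | {q0,q6,q9,q12} | {q11} | {q7,q8} | {q1}.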